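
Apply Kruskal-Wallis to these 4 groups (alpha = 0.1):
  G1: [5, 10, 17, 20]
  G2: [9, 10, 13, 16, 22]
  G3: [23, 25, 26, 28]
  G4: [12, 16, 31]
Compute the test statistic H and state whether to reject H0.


Step 1: Combine all N = 16 observations and assign midranks.
sorted (value, group, rank): (5,G1,1), (9,G2,2), (10,G1,3.5), (10,G2,3.5), (12,G4,5), (13,G2,6), (16,G2,7.5), (16,G4,7.5), (17,G1,9), (20,G1,10), (22,G2,11), (23,G3,12), (25,G3,13), (26,G3,14), (28,G3,15), (31,G4,16)
Step 2: Sum ranks within each group.
R_1 = 23.5 (n_1 = 4)
R_2 = 30 (n_2 = 5)
R_3 = 54 (n_3 = 4)
R_4 = 28.5 (n_4 = 3)
Step 3: H = 12/(N(N+1)) * sum(R_i^2/n_i) - 3(N+1)
     = 12/(16*17) * (23.5^2/4 + 30^2/5 + 54^2/4 + 28.5^2/3) - 3*17
     = 0.044118 * 1317.81 - 51
     = 7.138787.
Step 4: Ties present; correction factor C = 1 - 12/(16^3 - 16) = 0.997059. Corrected H = 7.138787 / 0.997059 = 7.159845.
Step 5: Under H0, H ~ chi^2(3); p-value = 0.066974.
Step 6: alpha = 0.1. reject H0.

H = 7.1598, df = 3, p = 0.066974, reject H0.


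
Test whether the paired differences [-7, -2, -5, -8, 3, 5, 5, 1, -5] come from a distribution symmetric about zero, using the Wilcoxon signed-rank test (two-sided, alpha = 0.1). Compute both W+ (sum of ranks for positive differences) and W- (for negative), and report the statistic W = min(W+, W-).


Step 1: Drop any zero differences (none here) and take |d_i|.
|d| = [7, 2, 5, 8, 3, 5, 5, 1, 5]
Step 2: Midrank |d_i| (ties get averaged ranks).
ranks: |7|->8, |2|->2, |5|->5.5, |8|->9, |3|->3, |5|->5.5, |5|->5.5, |1|->1, |5|->5.5
Step 3: Attach original signs; sum ranks with positive sign and with negative sign.
W+ = 3 + 5.5 + 5.5 + 1 = 15
W- = 8 + 2 + 5.5 + 9 + 5.5 = 30
(Check: W+ + W- = 45 should equal n(n+1)/2 = 45.)
Step 4: Test statistic W = min(W+, W-) = 15.
Step 5: Ties in |d|, so use the tie-corrected normal approximation.
        E[W] = n(n+1)/4 = 9*10/4 = 22.5.
        Tie groups: |d|=5 (t=4); sum(t^3 - t) = 60.
        Var[W] = n(n+1)(2n+1)/24 - sum(t^3-t)/48 = 1710/24 - 60/48 = 70.
        z = (W - E[W]) / sqrt(Var[W]) = (15 - 22.5) / 8.3666 = -0.8964.
        Two-sided p = 2*Phi(z) = 0.370028.
Step 6: alpha = 0.1. fail to reject H0.

W+ = 15, W- = 30, W = min = 15, p = 0.370028, fail to reject H0.


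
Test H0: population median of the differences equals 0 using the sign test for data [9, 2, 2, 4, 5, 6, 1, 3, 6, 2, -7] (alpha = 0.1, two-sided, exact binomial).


Step 1: Discard zero differences. Original n = 11; n_eff = number of nonzero differences = 11.
Nonzero differences (with sign): +9, +2, +2, +4, +5, +6, +1, +3, +6, +2, -7
Step 2: Count signs: positive = 10, negative = 1.
Step 3: Under H0: P(positive) = 0.5, so the number of positives S ~ Bin(11, 0.5).
Step 4: Two-sided exact p-value = sum of Bin(11,0.5) probabilities at or below the observed probability = 0.011719.
Step 5: alpha = 0.1. reject H0.

n_eff = 11, pos = 10, neg = 1, p = 0.011719, reject H0.


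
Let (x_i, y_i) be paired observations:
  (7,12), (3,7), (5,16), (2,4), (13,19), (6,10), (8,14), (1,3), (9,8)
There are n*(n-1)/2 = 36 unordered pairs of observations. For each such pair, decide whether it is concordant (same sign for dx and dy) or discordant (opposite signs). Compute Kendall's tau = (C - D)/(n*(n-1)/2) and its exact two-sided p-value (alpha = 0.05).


Step 1: Enumerate the 36 unordered pairs (i,j) with i<j and classify each by sign(x_j-x_i) * sign(y_j-y_i).
  (1,2):dx=-4,dy=-5->C; (1,3):dx=-2,dy=+4->D; (1,4):dx=-5,dy=-8->C; (1,5):dx=+6,dy=+7->C
  (1,6):dx=-1,dy=-2->C; (1,7):dx=+1,dy=+2->C; (1,8):dx=-6,dy=-9->C; (1,9):dx=+2,dy=-4->D
  (2,3):dx=+2,dy=+9->C; (2,4):dx=-1,dy=-3->C; (2,5):dx=+10,dy=+12->C; (2,6):dx=+3,dy=+3->C
  (2,7):dx=+5,dy=+7->C; (2,8):dx=-2,dy=-4->C; (2,9):dx=+6,dy=+1->C; (3,4):dx=-3,dy=-12->C
  (3,5):dx=+8,dy=+3->C; (3,6):dx=+1,dy=-6->D; (3,7):dx=+3,dy=-2->D; (3,8):dx=-4,dy=-13->C
  (3,9):dx=+4,dy=-8->D; (4,5):dx=+11,dy=+15->C; (4,6):dx=+4,dy=+6->C; (4,7):dx=+6,dy=+10->C
  (4,8):dx=-1,dy=-1->C; (4,9):dx=+7,dy=+4->C; (5,6):dx=-7,dy=-9->C; (5,7):dx=-5,dy=-5->C
  (5,8):dx=-12,dy=-16->C; (5,9):dx=-4,dy=-11->C; (6,7):dx=+2,dy=+4->C; (6,8):dx=-5,dy=-7->C
  (6,9):dx=+3,dy=-2->D; (7,8):dx=-7,dy=-11->C; (7,9):dx=+1,dy=-6->D; (8,9):dx=+8,dy=+5->C
Step 2: C = 29, D = 7, total pairs = 36.
Step 3: tau = (C - D)/(n(n-1)/2) = (29 - 7)/36 = 0.611111.
Step 4: Exact two-sided p-value (enumerate n! = 362880 permutations of y under H0): p = 0.024741.
Step 5: alpha = 0.05. reject H0.

tau_b = 0.6111 (C=29, D=7), p = 0.024741, reject H0.


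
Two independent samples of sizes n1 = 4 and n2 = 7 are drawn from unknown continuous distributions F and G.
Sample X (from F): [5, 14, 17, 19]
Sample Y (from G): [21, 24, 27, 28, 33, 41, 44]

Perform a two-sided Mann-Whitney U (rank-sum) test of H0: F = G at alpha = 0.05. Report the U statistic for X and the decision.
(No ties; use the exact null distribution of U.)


Step 1: Combine and sort all 11 observations; assign midranks.
sorted (value, group): (5,X), (14,X), (17,X), (19,X), (21,Y), (24,Y), (27,Y), (28,Y), (33,Y), (41,Y), (44,Y)
ranks: 5->1, 14->2, 17->3, 19->4, 21->5, 24->6, 27->7, 28->8, 33->9, 41->10, 44->11
Step 2: Rank sum for X: R1 = 1 + 2 + 3 + 4 = 10.
Step 3: U_X = R1 - n1(n1+1)/2 = 10 - 4*5/2 = 10 - 10 = 0.
       U_Y = n1*n2 - U_X = 28 - 0 = 28.
Step 4: No ties, so the exact null distribution of U (based on enumerating the C(11,4) = 330 equally likely rank assignments) gives the two-sided p-value.
Step 5: p-value = 0.006061; compare to alpha = 0.05. reject H0.

U_X = 0, p = 0.006061, reject H0 at alpha = 0.05.


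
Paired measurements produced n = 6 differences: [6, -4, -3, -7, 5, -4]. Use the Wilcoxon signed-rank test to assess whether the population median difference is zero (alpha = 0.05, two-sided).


Step 1: Drop any zero differences (none here) and take |d_i|.
|d| = [6, 4, 3, 7, 5, 4]
Step 2: Midrank |d_i| (ties get averaged ranks).
ranks: |6|->5, |4|->2.5, |3|->1, |7|->6, |5|->4, |4|->2.5
Step 3: Attach original signs; sum ranks with positive sign and with negative sign.
W+ = 5 + 4 = 9
W- = 2.5 + 1 + 6 + 2.5 = 12
(Check: W+ + W- = 21 should equal n(n+1)/2 = 21.)
Step 4: Test statistic W = min(W+, W-) = 9.
Step 5: Ties in |d|, so use the tie-corrected normal approximation.
        E[W] = n(n+1)/4 = 6*7/4 = 10.5.
        Tie groups: |d|=4 (t=2); sum(t^3 - t) = 6.
        Var[W] = n(n+1)(2n+1)/24 - sum(t^3-t)/48 = 546/24 - 6/48 = 22.625.
        z = (W - E[W]) / sqrt(Var[W]) = (9 - 10.5) / 4.7566 = -0.3154.
        Two-sided p = 2*Phi(z) = 0.752494.
Step 6: alpha = 0.05. fail to reject H0.

W+ = 9, W- = 12, W = min = 9, p = 0.752494, fail to reject H0.


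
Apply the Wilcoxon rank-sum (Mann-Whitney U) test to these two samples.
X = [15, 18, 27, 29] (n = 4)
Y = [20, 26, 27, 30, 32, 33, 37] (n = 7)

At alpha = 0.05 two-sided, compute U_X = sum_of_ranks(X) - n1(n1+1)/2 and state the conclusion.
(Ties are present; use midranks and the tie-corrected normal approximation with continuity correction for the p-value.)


Step 1: Combine and sort all 11 observations; assign midranks.
sorted (value, group): (15,X), (18,X), (20,Y), (26,Y), (27,X), (27,Y), (29,X), (30,Y), (32,Y), (33,Y), (37,Y)
ranks: 15->1, 18->2, 20->3, 26->4, 27->5.5, 27->5.5, 29->7, 30->8, 32->9, 33->10, 37->11
Step 2: Rank sum for X: R1 = 1 + 2 + 5.5 + 7 = 15.5.
Step 3: U_X = R1 - n1(n1+1)/2 = 15.5 - 4*5/2 = 15.5 - 10 = 5.5.
       U_Y = n1*n2 - U_X = 28 - 5.5 = 22.5.
Step 4: Ties are present, so use the tie-corrected normal approximation (with continuity correction) for the p-value.
Step 5: p-value = 0.129695; compare to alpha = 0.05. fail to reject H0.

U_X = 5.5, p = 0.129695, fail to reject H0 at alpha = 0.05.


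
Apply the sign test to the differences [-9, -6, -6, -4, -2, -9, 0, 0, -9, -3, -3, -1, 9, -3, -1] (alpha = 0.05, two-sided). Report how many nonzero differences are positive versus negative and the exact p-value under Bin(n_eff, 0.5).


Step 1: Discard zero differences. Original n = 15; n_eff = number of nonzero differences = 13.
Nonzero differences (with sign): -9, -6, -6, -4, -2, -9, -9, -3, -3, -1, +9, -3, -1
Step 2: Count signs: positive = 1, negative = 12.
Step 3: Under H0: P(positive) = 0.5, so the number of positives S ~ Bin(13, 0.5).
Step 4: Two-sided exact p-value = sum of Bin(13,0.5) probabilities at or below the observed probability = 0.003418.
Step 5: alpha = 0.05. reject H0.

n_eff = 13, pos = 1, neg = 12, p = 0.003418, reject H0.


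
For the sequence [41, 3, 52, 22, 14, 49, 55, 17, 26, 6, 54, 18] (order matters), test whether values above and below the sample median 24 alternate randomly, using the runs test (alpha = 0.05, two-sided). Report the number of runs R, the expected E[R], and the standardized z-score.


Step 1: Compute median = 24; label A = above, B = below.
Labels in order: ABABBAABABAB  (n_A = 6, n_B = 6)
Step 2: Count runs R = 10.
Step 3: Under H0 (random ordering), E[R] = 2*n_A*n_B/(n_A+n_B) + 1 = 2*6*6/12 + 1 = 7.0000.
        Var[R] = 2*n_A*n_B*(2*n_A*n_B - n_A - n_B) / ((n_A+n_B)^2 * (n_A+n_B-1)) = 4320/1584 = 2.7273.
        SD[R] = 1.6514.
Step 4: Continuity-corrected z = (R - 0.5 - E[R]) / SD[R] = (10 - 0.5 - 7.0000) / 1.6514 = 1.5138.
Step 5: Two-sided p-value via normal approximation = 2*(1 - Phi(|z|)) = 0.130070.
Step 6: alpha = 0.05. fail to reject H0.

R = 10, z = 1.5138, p = 0.130070, fail to reject H0.


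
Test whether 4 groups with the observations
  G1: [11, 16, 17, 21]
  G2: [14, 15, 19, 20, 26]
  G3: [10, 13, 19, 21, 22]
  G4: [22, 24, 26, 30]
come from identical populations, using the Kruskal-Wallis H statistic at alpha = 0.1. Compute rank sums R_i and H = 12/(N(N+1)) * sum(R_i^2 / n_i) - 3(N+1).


Step 1: Combine all N = 18 observations and assign midranks.
sorted (value, group, rank): (10,G3,1), (11,G1,2), (13,G3,3), (14,G2,4), (15,G2,5), (16,G1,6), (17,G1,7), (19,G2,8.5), (19,G3,8.5), (20,G2,10), (21,G1,11.5), (21,G3,11.5), (22,G3,13.5), (22,G4,13.5), (24,G4,15), (26,G2,16.5), (26,G4,16.5), (30,G4,18)
Step 2: Sum ranks within each group.
R_1 = 26.5 (n_1 = 4)
R_2 = 44 (n_2 = 5)
R_3 = 37.5 (n_3 = 5)
R_4 = 63 (n_4 = 4)
Step 3: H = 12/(N(N+1)) * sum(R_i^2/n_i) - 3(N+1)
     = 12/(18*19) * (26.5^2/4 + 44^2/5 + 37.5^2/5 + 63^2/4) - 3*19
     = 0.035088 * 1836.26 - 57
     = 7.430263.
Step 4: Ties present; correction factor C = 1 - 24/(18^3 - 18) = 0.995872. Corrected H = 7.430263 / 0.995872 = 7.461062.
Step 5: Under H0, H ~ chi^2(3); p-value = 0.058567.
Step 6: alpha = 0.1. reject H0.

H = 7.4611, df = 3, p = 0.058567, reject H0.


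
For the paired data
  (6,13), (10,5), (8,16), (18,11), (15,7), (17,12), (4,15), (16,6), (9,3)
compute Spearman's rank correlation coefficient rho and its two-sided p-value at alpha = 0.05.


Step 1: Rank x and y separately (midranks; no ties here).
rank(x): 6->2, 10->5, 8->3, 18->9, 15->6, 17->8, 4->1, 16->7, 9->4
rank(y): 13->7, 5->2, 16->9, 11->5, 7->4, 12->6, 15->8, 6->3, 3->1
Step 2: d_i = R_x(i) - R_y(i); compute d_i^2.
  (2-7)^2=25, (5-2)^2=9, (3-9)^2=36, (9-5)^2=16, (6-4)^2=4, (8-6)^2=4, (1-8)^2=49, (7-3)^2=16, (4-1)^2=9
sum(d^2) = 168.
Step 3: rho = 1 - 6*168 / (9*(9^2 - 1)) = 1 - 1008/720 = -0.400000.
Step 4: Under H0, t = rho * sqrt((n-2)/(1-rho^2)) = -1.1547 ~ t(7).
Step 5: Two-sided p-value from the t-distribution with 7 df = 0.286105.
Step 6: alpha = 0.05. fail to reject H0.

rho = -0.4000, p = 0.286105, fail to reject H0 at alpha = 0.05.


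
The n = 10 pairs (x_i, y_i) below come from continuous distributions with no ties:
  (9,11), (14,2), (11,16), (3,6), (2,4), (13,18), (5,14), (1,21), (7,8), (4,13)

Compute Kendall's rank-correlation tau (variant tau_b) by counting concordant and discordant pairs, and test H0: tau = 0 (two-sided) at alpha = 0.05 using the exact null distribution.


Step 1: Enumerate the 45 unordered pairs (i,j) with i<j and classify each by sign(x_j-x_i) * sign(y_j-y_i).
  (1,2):dx=+5,dy=-9->D; (1,3):dx=+2,dy=+5->C; (1,4):dx=-6,dy=-5->C; (1,5):dx=-7,dy=-7->C
  (1,6):dx=+4,dy=+7->C; (1,7):dx=-4,dy=+3->D; (1,8):dx=-8,dy=+10->D; (1,9):dx=-2,dy=-3->C
  (1,10):dx=-5,dy=+2->D; (2,3):dx=-3,dy=+14->D; (2,4):dx=-11,dy=+4->D; (2,5):dx=-12,dy=+2->D
  (2,6):dx=-1,dy=+16->D; (2,7):dx=-9,dy=+12->D; (2,8):dx=-13,dy=+19->D; (2,9):dx=-7,dy=+6->D
  (2,10):dx=-10,dy=+11->D; (3,4):dx=-8,dy=-10->C; (3,5):dx=-9,dy=-12->C; (3,6):dx=+2,dy=+2->C
  (3,7):dx=-6,dy=-2->C; (3,8):dx=-10,dy=+5->D; (3,9):dx=-4,dy=-8->C; (3,10):dx=-7,dy=-3->C
  (4,5):dx=-1,dy=-2->C; (4,6):dx=+10,dy=+12->C; (4,7):dx=+2,dy=+8->C; (4,8):dx=-2,dy=+15->D
  (4,9):dx=+4,dy=+2->C; (4,10):dx=+1,dy=+7->C; (5,6):dx=+11,dy=+14->C; (5,7):dx=+3,dy=+10->C
  (5,8):dx=-1,dy=+17->D; (5,9):dx=+5,dy=+4->C; (5,10):dx=+2,dy=+9->C; (6,7):dx=-8,dy=-4->C
  (6,8):dx=-12,dy=+3->D; (6,9):dx=-6,dy=-10->C; (6,10):dx=-9,dy=-5->C; (7,8):dx=-4,dy=+7->D
  (7,9):dx=+2,dy=-6->D; (7,10):dx=-1,dy=-1->C; (8,9):dx=+6,dy=-13->D; (8,10):dx=+3,dy=-8->D
  (9,10):dx=-3,dy=+5->D
Step 2: C = 24, D = 21, total pairs = 45.
Step 3: tau = (C - D)/(n(n-1)/2) = (24 - 21)/45 = 0.066667.
Step 4: Exact two-sided p-value (enumerate n! = 3628800 permutations of y under H0): p = 0.861801.
Step 5: alpha = 0.05. fail to reject H0.

tau_b = 0.0667 (C=24, D=21), p = 0.861801, fail to reject H0.


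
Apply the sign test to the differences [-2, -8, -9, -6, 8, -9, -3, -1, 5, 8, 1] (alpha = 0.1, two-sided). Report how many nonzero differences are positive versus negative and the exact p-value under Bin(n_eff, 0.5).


Step 1: Discard zero differences. Original n = 11; n_eff = number of nonzero differences = 11.
Nonzero differences (with sign): -2, -8, -9, -6, +8, -9, -3, -1, +5, +8, +1
Step 2: Count signs: positive = 4, negative = 7.
Step 3: Under H0: P(positive) = 0.5, so the number of positives S ~ Bin(11, 0.5).
Step 4: Two-sided exact p-value = sum of Bin(11,0.5) probabilities at or below the observed probability = 0.548828.
Step 5: alpha = 0.1. fail to reject H0.

n_eff = 11, pos = 4, neg = 7, p = 0.548828, fail to reject H0.


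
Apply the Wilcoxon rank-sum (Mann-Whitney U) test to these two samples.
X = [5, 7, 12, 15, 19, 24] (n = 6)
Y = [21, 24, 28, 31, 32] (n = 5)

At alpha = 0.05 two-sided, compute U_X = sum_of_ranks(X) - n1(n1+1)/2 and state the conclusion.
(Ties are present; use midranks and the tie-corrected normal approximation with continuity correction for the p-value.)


Step 1: Combine and sort all 11 observations; assign midranks.
sorted (value, group): (5,X), (7,X), (12,X), (15,X), (19,X), (21,Y), (24,X), (24,Y), (28,Y), (31,Y), (32,Y)
ranks: 5->1, 7->2, 12->3, 15->4, 19->5, 21->6, 24->7.5, 24->7.5, 28->9, 31->10, 32->11
Step 2: Rank sum for X: R1 = 1 + 2 + 3 + 4 + 5 + 7.5 = 22.5.
Step 3: U_X = R1 - n1(n1+1)/2 = 22.5 - 6*7/2 = 22.5 - 21 = 1.5.
       U_Y = n1*n2 - U_X = 30 - 1.5 = 28.5.
Step 4: Ties are present, so use the tie-corrected normal approximation (with continuity correction) for the p-value.
Step 5: p-value = 0.017365; compare to alpha = 0.05. reject H0.

U_X = 1.5, p = 0.017365, reject H0 at alpha = 0.05.


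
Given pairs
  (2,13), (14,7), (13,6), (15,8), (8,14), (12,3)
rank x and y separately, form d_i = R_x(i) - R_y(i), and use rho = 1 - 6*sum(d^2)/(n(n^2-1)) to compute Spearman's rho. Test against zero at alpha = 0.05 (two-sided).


Step 1: Rank x and y separately (midranks; no ties here).
rank(x): 2->1, 14->5, 13->4, 15->6, 8->2, 12->3
rank(y): 13->5, 7->3, 6->2, 8->4, 14->6, 3->1
Step 2: d_i = R_x(i) - R_y(i); compute d_i^2.
  (1-5)^2=16, (5-3)^2=4, (4-2)^2=4, (6-4)^2=4, (2-6)^2=16, (3-1)^2=4
sum(d^2) = 48.
Step 3: rho = 1 - 6*48 / (6*(6^2 - 1)) = 1 - 288/210 = -0.371429.
Step 4: Under H0, t = rho * sqrt((n-2)/(1-rho^2)) = -0.8001 ~ t(4).
Step 5: Two-sided p-value from the t-distribution with 4 df = 0.468478.
Step 6: alpha = 0.05. fail to reject H0.

rho = -0.3714, p = 0.468478, fail to reject H0 at alpha = 0.05.


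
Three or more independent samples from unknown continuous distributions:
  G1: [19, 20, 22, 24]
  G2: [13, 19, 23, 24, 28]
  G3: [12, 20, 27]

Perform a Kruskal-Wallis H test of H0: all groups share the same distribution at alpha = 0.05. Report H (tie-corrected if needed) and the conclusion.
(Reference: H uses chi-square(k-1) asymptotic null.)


Step 1: Combine all N = 12 observations and assign midranks.
sorted (value, group, rank): (12,G3,1), (13,G2,2), (19,G1,3.5), (19,G2,3.5), (20,G1,5.5), (20,G3,5.5), (22,G1,7), (23,G2,8), (24,G1,9.5), (24,G2,9.5), (27,G3,11), (28,G2,12)
Step 2: Sum ranks within each group.
R_1 = 25.5 (n_1 = 4)
R_2 = 35 (n_2 = 5)
R_3 = 17.5 (n_3 = 3)
Step 3: H = 12/(N(N+1)) * sum(R_i^2/n_i) - 3(N+1)
     = 12/(12*13) * (25.5^2/4 + 35^2/5 + 17.5^2/3) - 3*13
     = 0.076923 * 509.646 - 39
     = 0.203526.
Step 4: Ties present; correction factor C = 1 - 18/(12^3 - 12) = 0.989510. Corrected H = 0.203526 / 0.989510 = 0.205683.
Step 5: Under H0, H ~ chi^2(2); p-value = 0.902270.
Step 6: alpha = 0.05. fail to reject H0.

H = 0.2057, df = 2, p = 0.902270, fail to reject H0.


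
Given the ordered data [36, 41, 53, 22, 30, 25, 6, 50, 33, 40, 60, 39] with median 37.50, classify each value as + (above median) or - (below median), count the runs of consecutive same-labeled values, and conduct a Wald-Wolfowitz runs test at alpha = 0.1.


Step 1: Compute median = 37.50; label A = above, B = below.
Labels in order: BAABBBBABAAA  (n_A = 6, n_B = 6)
Step 2: Count runs R = 6.
Step 3: Under H0 (random ordering), E[R] = 2*n_A*n_B/(n_A+n_B) + 1 = 2*6*6/12 + 1 = 7.0000.
        Var[R] = 2*n_A*n_B*(2*n_A*n_B - n_A - n_B) / ((n_A+n_B)^2 * (n_A+n_B-1)) = 4320/1584 = 2.7273.
        SD[R] = 1.6514.
Step 4: Continuity-corrected z = (R + 0.5 - E[R]) / SD[R] = (6 + 0.5 - 7.0000) / 1.6514 = -0.3028.
Step 5: Two-sided p-value via normal approximation = 2*(1 - Phi(|z|)) = 0.762069.
Step 6: alpha = 0.1. fail to reject H0.

R = 6, z = -0.3028, p = 0.762069, fail to reject H0.


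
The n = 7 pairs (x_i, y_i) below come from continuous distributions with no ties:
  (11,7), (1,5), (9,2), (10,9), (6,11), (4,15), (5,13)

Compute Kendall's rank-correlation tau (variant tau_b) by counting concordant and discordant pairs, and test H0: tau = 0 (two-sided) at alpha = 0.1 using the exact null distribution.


Step 1: Enumerate the 21 unordered pairs (i,j) with i<j and classify each by sign(x_j-x_i) * sign(y_j-y_i).
  (1,2):dx=-10,dy=-2->C; (1,3):dx=-2,dy=-5->C; (1,4):dx=-1,dy=+2->D; (1,5):dx=-5,dy=+4->D
  (1,6):dx=-7,dy=+8->D; (1,7):dx=-6,dy=+6->D; (2,3):dx=+8,dy=-3->D; (2,4):dx=+9,dy=+4->C
  (2,5):dx=+5,dy=+6->C; (2,6):dx=+3,dy=+10->C; (2,7):dx=+4,dy=+8->C; (3,4):dx=+1,dy=+7->C
  (3,5):dx=-3,dy=+9->D; (3,6):dx=-5,dy=+13->D; (3,7):dx=-4,dy=+11->D; (4,5):dx=-4,dy=+2->D
  (4,6):dx=-6,dy=+6->D; (4,7):dx=-5,dy=+4->D; (5,6):dx=-2,dy=+4->D; (5,7):dx=-1,dy=+2->D
  (6,7):dx=+1,dy=-2->D
Step 2: C = 7, D = 14, total pairs = 21.
Step 3: tau = (C - D)/(n(n-1)/2) = (7 - 14)/21 = -0.333333.
Step 4: Exact two-sided p-value (enumerate n! = 5040 permutations of y under H0): p = 0.381349.
Step 5: alpha = 0.1. fail to reject H0.

tau_b = -0.3333 (C=7, D=14), p = 0.381349, fail to reject H0.


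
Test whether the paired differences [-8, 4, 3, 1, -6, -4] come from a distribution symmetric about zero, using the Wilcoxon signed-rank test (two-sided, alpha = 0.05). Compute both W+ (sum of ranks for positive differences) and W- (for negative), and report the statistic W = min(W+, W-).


Step 1: Drop any zero differences (none here) and take |d_i|.
|d| = [8, 4, 3, 1, 6, 4]
Step 2: Midrank |d_i| (ties get averaged ranks).
ranks: |8|->6, |4|->3.5, |3|->2, |1|->1, |6|->5, |4|->3.5
Step 3: Attach original signs; sum ranks with positive sign and with negative sign.
W+ = 3.5 + 2 + 1 = 6.5
W- = 6 + 5 + 3.5 = 14.5
(Check: W+ + W- = 21 should equal n(n+1)/2 = 21.)
Step 4: Test statistic W = min(W+, W-) = 6.5.
Step 5: Ties in |d|, so use the tie-corrected normal approximation.
        E[W] = n(n+1)/4 = 6*7/4 = 10.5.
        Tie groups: |d|=4 (t=2); sum(t^3 - t) = 6.
        Var[W] = n(n+1)(2n+1)/24 - sum(t^3-t)/48 = 546/24 - 6/48 = 22.625.
        z = (W - E[W]) / sqrt(Var[W]) = (6.5 - 10.5) / 4.7566 = -0.8409.
        Two-sided p = 2*Phi(z) = 0.400381.
Step 6: alpha = 0.05. fail to reject H0.

W+ = 6.5, W- = 14.5, W = min = 6.5, p = 0.400381, fail to reject H0.


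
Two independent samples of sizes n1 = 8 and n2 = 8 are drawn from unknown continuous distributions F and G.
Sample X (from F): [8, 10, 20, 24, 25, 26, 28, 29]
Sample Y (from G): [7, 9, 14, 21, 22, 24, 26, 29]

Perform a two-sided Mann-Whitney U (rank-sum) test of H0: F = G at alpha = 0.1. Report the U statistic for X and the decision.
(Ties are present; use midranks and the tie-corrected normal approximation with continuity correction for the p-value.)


Step 1: Combine and sort all 16 observations; assign midranks.
sorted (value, group): (7,Y), (8,X), (9,Y), (10,X), (14,Y), (20,X), (21,Y), (22,Y), (24,X), (24,Y), (25,X), (26,X), (26,Y), (28,X), (29,X), (29,Y)
ranks: 7->1, 8->2, 9->3, 10->4, 14->5, 20->6, 21->7, 22->8, 24->9.5, 24->9.5, 25->11, 26->12.5, 26->12.5, 28->14, 29->15.5, 29->15.5
Step 2: Rank sum for X: R1 = 2 + 4 + 6 + 9.5 + 11 + 12.5 + 14 + 15.5 = 74.5.
Step 3: U_X = R1 - n1(n1+1)/2 = 74.5 - 8*9/2 = 74.5 - 36 = 38.5.
       U_Y = n1*n2 - U_X = 64 - 38.5 = 25.5.
Step 4: Ties are present, so use the tie-corrected normal approximation (with continuity correction) for the p-value.
Step 5: p-value = 0.527700; compare to alpha = 0.1. fail to reject H0.

U_X = 38.5, p = 0.527700, fail to reject H0 at alpha = 0.1.


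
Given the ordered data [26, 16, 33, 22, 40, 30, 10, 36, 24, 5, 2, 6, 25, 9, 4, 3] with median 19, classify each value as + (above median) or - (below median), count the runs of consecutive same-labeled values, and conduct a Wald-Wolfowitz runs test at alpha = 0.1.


Step 1: Compute median = 19; label A = above, B = below.
Labels in order: ABAAAABAABBBABBB  (n_A = 8, n_B = 8)
Step 2: Count runs R = 8.
Step 3: Under H0 (random ordering), E[R] = 2*n_A*n_B/(n_A+n_B) + 1 = 2*8*8/16 + 1 = 9.0000.
        Var[R] = 2*n_A*n_B*(2*n_A*n_B - n_A - n_B) / ((n_A+n_B)^2 * (n_A+n_B-1)) = 14336/3840 = 3.7333.
        SD[R] = 1.9322.
Step 4: Continuity-corrected z = (R + 0.5 - E[R]) / SD[R] = (8 + 0.5 - 9.0000) / 1.9322 = -0.2588.
Step 5: Two-sided p-value via normal approximation = 2*(1 - Phi(|z|)) = 0.795809.
Step 6: alpha = 0.1. fail to reject H0.

R = 8, z = -0.2588, p = 0.795809, fail to reject H0.


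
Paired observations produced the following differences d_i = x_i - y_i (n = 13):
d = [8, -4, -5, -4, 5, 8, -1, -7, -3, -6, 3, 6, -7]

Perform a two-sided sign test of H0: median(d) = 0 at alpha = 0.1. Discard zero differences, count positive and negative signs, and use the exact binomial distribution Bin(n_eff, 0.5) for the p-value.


Step 1: Discard zero differences. Original n = 13; n_eff = number of nonzero differences = 13.
Nonzero differences (with sign): +8, -4, -5, -4, +5, +8, -1, -7, -3, -6, +3, +6, -7
Step 2: Count signs: positive = 5, negative = 8.
Step 3: Under H0: P(positive) = 0.5, so the number of positives S ~ Bin(13, 0.5).
Step 4: Two-sided exact p-value = sum of Bin(13,0.5) probabilities at or below the observed probability = 0.581055.
Step 5: alpha = 0.1. fail to reject H0.

n_eff = 13, pos = 5, neg = 8, p = 0.581055, fail to reject H0.


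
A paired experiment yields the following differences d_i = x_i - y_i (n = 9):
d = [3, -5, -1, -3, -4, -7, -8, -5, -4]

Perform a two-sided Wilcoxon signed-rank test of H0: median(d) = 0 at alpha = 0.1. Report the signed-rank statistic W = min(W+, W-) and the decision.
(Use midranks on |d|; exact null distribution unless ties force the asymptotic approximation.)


Step 1: Drop any zero differences (none here) and take |d_i|.
|d| = [3, 5, 1, 3, 4, 7, 8, 5, 4]
Step 2: Midrank |d_i| (ties get averaged ranks).
ranks: |3|->2.5, |5|->6.5, |1|->1, |3|->2.5, |4|->4.5, |7|->8, |8|->9, |5|->6.5, |4|->4.5
Step 3: Attach original signs; sum ranks with positive sign and with negative sign.
W+ = 2.5 = 2.5
W- = 6.5 + 1 + 2.5 + 4.5 + 8 + 9 + 6.5 + 4.5 = 42.5
(Check: W+ + W- = 45 should equal n(n+1)/2 = 45.)
Step 4: Test statistic W = min(W+, W-) = 2.5.
Step 5: Ties in |d|, so use the tie-corrected normal approximation.
        E[W] = n(n+1)/4 = 9*10/4 = 22.5.
        Tie groups: |d|=3 (t=2), |d|=4 (t=2), |d|=5 (t=2); sum(t^3 - t) = 18.
        Var[W] = n(n+1)(2n+1)/24 - sum(t^3-t)/48 = 1710/24 - 18/48 = 70.875.
        z = (W - E[W]) / sqrt(Var[W]) = (2.5 - 22.5) / 8.4187 = -2.3757.
        Two-sided p = 2*Phi(z) = 0.017518.
Step 6: alpha = 0.1. reject H0.

W+ = 2.5, W- = 42.5, W = min = 2.5, p = 0.017518, reject H0.


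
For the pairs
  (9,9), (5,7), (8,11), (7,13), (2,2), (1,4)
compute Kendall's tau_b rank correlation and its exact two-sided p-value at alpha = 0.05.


Step 1: Enumerate the 15 unordered pairs (i,j) with i<j and classify each by sign(x_j-x_i) * sign(y_j-y_i).
  (1,2):dx=-4,dy=-2->C; (1,3):dx=-1,dy=+2->D; (1,4):dx=-2,dy=+4->D; (1,5):dx=-7,dy=-7->C
  (1,6):dx=-8,dy=-5->C; (2,3):dx=+3,dy=+4->C; (2,4):dx=+2,dy=+6->C; (2,5):dx=-3,dy=-5->C
  (2,6):dx=-4,dy=-3->C; (3,4):dx=-1,dy=+2->D; (3,5):dx=-6,dy=-9->C; (3,6):dx=-7,dy=-7->C
  (4,5):dx=-5,dy=-11->C; (4,6):dx=-6,dy=-9->C; (5,6):dx=-1,dy=+2->D
Step 2: C = 11, D = 4, total pairs = 15.
Step 3: tau = (C - D)/(n(n-1)/2) = (11 - 4)/15 = 0.466667.
Step 4: Exact two-sided p-value (enumerate n! = 720 permutations of y under H0): p = 0.272222.
Step 5: alpha = 0.05. fail to reject H0.

tau_b = 0.4667 (C=11, D=4), p = 0.272222, fail to reject H0.


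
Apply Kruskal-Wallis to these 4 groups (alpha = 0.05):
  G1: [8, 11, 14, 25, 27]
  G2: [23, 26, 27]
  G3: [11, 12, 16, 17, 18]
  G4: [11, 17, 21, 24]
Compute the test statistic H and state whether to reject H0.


Step 1: Combine all N = 17 observations and assign midranks.
sorted (value, group, rank): (8,G1,1), (11,G1,3), (11,G3,3), (11,G4,3), (12,G3,5), (14,G1,6), (16,G3,7), (17,G3,8.5), (17,G4,8.5), (18,G3,10), (21,G4,11), (23,G2,12), (24,G4,13), (25,G1,14), (26,G2,15), (27,G1,16.5), (27,G2,16.5)
Step 2: Sum ranks within each group.
R_1 = 40.5 (n_1 = 5)
R_2 = 43.5 (n_2 = 3)
R_3 = 33.5 (n_3 = 5)
R_4 = 35.5 (n_4 = 4)
Step 3: H = 12/(N(N+1)) * sum(R_i^2/n_i) - 3(N+1)
     = 12/(17*18) * (40.5^2/5 + 43.5^2/3 + 33.5^2/5 + 35.5^2/4) - 3*18
     = 0.039216 * 1498.31 - 54
     = 4.757353.
Step 4: Ties present; correction factor C = 1 - 36/(17^3 - 17) = 0.992647. Corrected H = 4.757353 / 0.992647 = 4.792593.
Step 5: Under H0, H ~ chi^2(3); p-value = 0.187630.
Step 6: alpha = 0.05. fail to reject H0.

H = 4.7926, df = 3, p = 0.187630, fail to reject H0.


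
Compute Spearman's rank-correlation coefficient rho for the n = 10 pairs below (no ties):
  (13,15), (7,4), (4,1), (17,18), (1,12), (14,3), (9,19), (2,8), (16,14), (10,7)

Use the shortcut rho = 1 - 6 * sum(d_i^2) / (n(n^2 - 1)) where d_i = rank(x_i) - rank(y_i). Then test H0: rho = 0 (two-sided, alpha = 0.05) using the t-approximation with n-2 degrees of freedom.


Step 1: Rank x and y separately (midranks; no ties here).
rank(x): 13->7, 7->4, 4->3, 17->10, 1->1, 14->8, 9->5, 2->2, 16->9, 10->6
rank(y): 15->8, 4->3, 1->1, 18->9, 12->6, 3->2, 19->10, 8->5, 14->7, 7->4
Step 2: d_i = R_x(i) - R_y(i); compute d_i^2.
  (7-8)^2=1, (4-3)^2=1, (3-1)^2=4, (10-9)^2=1, (1-6)^2=25, (8-2)^2=36, (5-10)^2=25, (2-5)^2=9, (9-7)^2=4, (6-4)^2=4
sum(d^2) = 110.
Step 3: rho = 1 - 6*110 / (10*(10^2 - 1)) = 1 - 660/990 = 0.333333.
Step 4: Under H0, t = rho * sqrt((n-2)/(1-rho^2)) = 1.0000 ~ t(8).
Step 5: Two-sided p-value from the t-distribution with 8 df = 0.346594.
Step 6: alpha = 0.05. fail to reject H0.

rho = 0.3333, p = 0.346594, fail to reject H0 at alpha = 0.05.


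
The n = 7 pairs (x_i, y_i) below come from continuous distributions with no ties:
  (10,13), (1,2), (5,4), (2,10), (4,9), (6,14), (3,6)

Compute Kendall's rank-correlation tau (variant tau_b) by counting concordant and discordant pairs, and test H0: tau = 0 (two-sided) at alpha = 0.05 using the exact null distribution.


Step 1: Enumerate the 21 unordered pairs (i,j) with i<j and classify each by sign(x_j-x_i) * sign(y_j-y_i).
  (1,2):dx=-9,dy=-11->C; (1,3):dx=-5,dy=-9->C; (1,4):dx=-8,dy=-3->C; (1,5):dx=-6,dy=-4->C
  (1,6):dx=-4,dy=+1->D; (1,7):dx=-7,dy=-7->C; (2,3):dx=+4,dy=+2->C; (2,4):dx=+1,dy=+8->C
  (2,5):dx=+3,dy=+7->C; (2,6):dx=+5,dy=+12->C; (2,7):dx=+2,dy=+4->C; (3,4):dx=-3,dy=+6->D
  (3,5):dx=-1,dy=+5->D; (3,6):dx=+1,dy=+10->C; (3,7):dx=-2,dy=+2->D; (4,5):dx=+2,dy=-1->D
  (4,6):dx=+4,dy=+4->C; (4,7):dx=+1,dy=-4->D; (5,6):dx=+2,dy=+5->C; (5,7):dx=-1,dy=-3->C
  (6,7):dx=-3,dy=-8->C
Step 2: C = 15, D = 6, total pairs = 21.
Step 3: tau = (C - D)/(n(n-1)/2) = (15 - 6)/21 = 0.428571.
Step 4: Exact two-sided p-value (enumerate n! = 5040 permutations of y under H0): p = 0.238889.
Step 5: alpha = 0.05. fail to reject H0.

tau_b = 0.4286 (C=15, D=6), p = 0.238889, fail to reject H0.


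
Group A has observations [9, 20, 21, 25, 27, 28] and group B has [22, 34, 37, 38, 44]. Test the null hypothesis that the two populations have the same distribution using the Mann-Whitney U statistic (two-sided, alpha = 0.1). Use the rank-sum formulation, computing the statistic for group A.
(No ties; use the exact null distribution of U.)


Step 1: Combine and sort all 11 observations; assign midranks.
sorted (value, group): (9,X), (20,X), (21,X), (22,Y), (25,X), (27,X), (28,X), (34,Y), (37,Y), (38,Y), (44,Y)
ranks: 9->1, 20->2, 21->3, 22->4, 25->5, 27->6, 28->7, 34->8, 37->9, 38->10, 44->11
Step 2: Rank sum for X: R1 = 1 + 2 + 3 + 5 + 6 + 7 = 24.
Step 3: U_X = R1 - n1(n1+1)/2 = 24 - 6*7/2 = 24 - 21 = 3.
       U_Y = n1*n2 - U_X = 30 - 3 = 27.
Step 4: No ties, so the exact null distribution of U (based on enumerating the C(11,6) = 462 equally likely rank assignments) gives the two-sided p-value.
Step 5: p-value = 0.030303; compare to alpha = 0.1. reject H0.

U_X = 3, p = 0.030303, reject H0 at alpha = 0.1.


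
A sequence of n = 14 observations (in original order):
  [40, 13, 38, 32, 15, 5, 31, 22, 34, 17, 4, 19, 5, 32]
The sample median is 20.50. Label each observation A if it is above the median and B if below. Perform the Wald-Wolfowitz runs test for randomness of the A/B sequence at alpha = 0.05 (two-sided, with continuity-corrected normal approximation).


Step 1: Compute median = 20.50; label A = above, B = below.
Labels in order: ABAABBAAABBBBA  (n_A = 7, n_B = 7)
Step 2: Count runs R = 7.
Step 3: Under H0 (random ordering), E[R] = 2*n_A*n_B/(n_A+n_B) + 1 = 2*7*7/14 + 1 = 8.0000.
        Var[R] = 2*n_A*n_B*(2*n_A*n_B - n_A - n_B) / ((n_A+n_B)^2 * (n_A+n_B-1)) = 8232/2548 = 3.2308.
        SD[R] = 1.7974.
Step 4: Continuity-corrected z = (R + 0.5 - E[R]) / SD[R] = (7 + 0.5 - 8.0000) / 1.7974 = -0.2782.
Step 5: Two-sided p-value via normal approximation = 2*(1 - Phi(|z|)) = 0.780879.
Step 6: alpha = 0.05. fail to reject H0.

R = 7, z = -0.2782, p = 0.780879, fail to reject H0.


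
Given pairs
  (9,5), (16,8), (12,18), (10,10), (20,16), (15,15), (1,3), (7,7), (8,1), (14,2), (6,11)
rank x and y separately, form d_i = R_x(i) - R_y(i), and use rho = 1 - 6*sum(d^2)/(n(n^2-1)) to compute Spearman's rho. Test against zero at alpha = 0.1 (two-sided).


Step 1: Rank x and y separately (midranks; no ties here).
rank(x): 9->5, 16->10, 12->7, 10->6, 20->11, 15->9, 1->1, 7->3, 8->4, 14->8, 6->2
rank(y): 5->4, 8->6, 18->11, 10->7, 16->10, 15->9, 3->3, 7->5, 1->1, 2->2, 11->8
Step 2: d_i = R_x(i) - R_y(i); compute d_i^2.
  (5-4)^2=1, (10-6)^2=16, (7-11)^2=16, (6-7)^2=1, (11-10)^2=1, (9-9)^2=0, (1-3)^2=4, (3-5)^2=4, (4-1)^2=9, (8-2)^2=36, (2-8)^2=36
sum(d^2) = 124.
Step 3: rho = 1 - 6*124 / (11*(11^2 - 1)) = 1 - 744/1320 = 0.436364.
Step 4: Under H0, t = rho * sqrt((n-2)/(1-rho^2)) = 1.4549 ~ t(9).
Step 5: Two-sided p-value from the t-distribution with 9 df = 0.179665.
Step 6: alpha = 0.1. fail to reject H0.

rho = 0.4364, p = 0.179665, fail to reject H0 at alpha = 0.1.


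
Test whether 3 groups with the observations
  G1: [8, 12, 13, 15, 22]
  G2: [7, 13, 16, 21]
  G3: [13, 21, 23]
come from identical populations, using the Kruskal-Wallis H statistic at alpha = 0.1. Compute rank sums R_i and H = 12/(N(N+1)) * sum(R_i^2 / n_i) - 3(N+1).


Step 1: Combine all N = 12 observations and assign midranks.
sorted (value, group, rank): (7,G2,1), (8,G1,2), (12,G1,3), (13,G1,5), (13,G2,5), (13,G3,5), (15,G1,7), (16,G2,8), (21,G2,9.5), (21,G3,9.5), (22,G1,11), (23,G3,12)
Step 2: Sum ranks within each group.
R_1 = 28 (n_1 = 5)
R_2 = 23.5 (n_2 = 4)
R_3 = 26.5 (n_3 = 3)
Step 3: H = 12/(N(N+1)) * sum(R_i^2/n_i) - 3(N+1)
     = 12/(12*13) * (28^2/5 + 23.5^2/4 + 26.5^2/3) - 3*13
     = 0.076923 * 528.946 - 39
     = 1.688141.
Step 4: Ties present; correction factor C = 1 - 30/(12^3 - 12) = 0.982517. Corrected H = 1.688141 / 0.982517 = 1.718179.
Step 5: Under H0, H ~ chi^2(2); p-value = 0.423548.
Step 6: alpha = 0.1. fail to reject H0.

H = 1.7182, df = 2, p = 0.423548, fail to reject H0.


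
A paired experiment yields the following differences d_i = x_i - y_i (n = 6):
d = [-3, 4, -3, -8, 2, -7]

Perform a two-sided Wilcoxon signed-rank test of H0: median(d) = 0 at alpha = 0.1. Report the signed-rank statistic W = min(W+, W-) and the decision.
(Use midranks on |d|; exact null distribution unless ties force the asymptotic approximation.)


Step 1: Drop any zero differences (none here) and take |d_i|.
|d| = [3, 4, 3, 8, 2, 7]
Step 2: Midrank |d_i| (ties get averaged ranks).
ranks: |3|->2.5, |4|->4, |3|->2.5, |8|->6, |2|->1, |7|->5
Step 3: Attach original signs; sum ranks with positive sign and with negative sign.
W+ = 4 + 1 = 5
W- = 2.5 + 2.5 + 6 + 5 = 16
(Check: W+ + W- = 21 should equal n(n+1)/2 = 21.)
Step 4: Test statistic W = min(W+, W-) = 5.
Step 5: Ties in |d|, so use the tie-corrected normal approximation.
        E[W] = n(n+1)/4 = 6*7/4 = 10.5.
        Tie groups: |d|=3 (t=2); sum(t^3 - t) = 6.
        Var[W] = n(n+1)(2n+1)/24 - sum(t^3-t)/48 = 546/24 - 6/48 = 22.625.
        z = (W - E[W]) / sqrt(Var[W]) = (5 - 10.5) / 4.7566 = -1.1563.
        Two-sided p = 2*Phi(z) = 0.247561.
Step 6: alpha = 0.1. fail to reject H0.

W+ = 5, W- = 16, W = min = 5, p = 0.247561, fail to reject H0.


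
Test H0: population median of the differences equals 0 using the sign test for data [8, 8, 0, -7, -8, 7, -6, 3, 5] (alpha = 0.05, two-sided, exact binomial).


Step 1: Discard zero differences. Original n = 9; n_eff = number of nonzero differences = 8.
Nonzero differences (with sign): +8, +8, -7, -8, +7, -6, +3, +5
Step 2: Count signs: positive = 5, negative = 3.
Step 3: Under H0: P(positive) = 0.5, so the number of positives S ~ Bin(8, 0.5).
Step 4: Two-sided exact p-value = sum of Bin(8,0.5) probabilities at or below the observed probability = 0.726562.
Step 5: alpha = 0.05. fail to reject H0.

n_eff = 8, pos = 5, neg = 3, p = 0.726562, fail to reject H0.


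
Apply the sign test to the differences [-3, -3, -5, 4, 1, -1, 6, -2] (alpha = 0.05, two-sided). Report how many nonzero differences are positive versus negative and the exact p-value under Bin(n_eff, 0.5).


Step 1: Discard zero differences. Original n = 8; n_eff = number of nonzero differences = 8.
Nonzero differences (with sign): -3, -3, -5, +4, +1, -1, +6, -2
Step 2: Count signs: positive = 3, negative = 5.
Step 3: Under H0: P(positive) = 0.5, so the number of positives S ~ Bin(8, 0.5).
Step 4: Two-sided exact p-value = sum of Bin(8,0.5) probabilities at or below the observed probability = 0.726562.
Step 5: alpha = 0.05. fail to reject H0.

n_eff = 8, pos = 3, neg = 5, p = 0.726562, fail to reject H0.


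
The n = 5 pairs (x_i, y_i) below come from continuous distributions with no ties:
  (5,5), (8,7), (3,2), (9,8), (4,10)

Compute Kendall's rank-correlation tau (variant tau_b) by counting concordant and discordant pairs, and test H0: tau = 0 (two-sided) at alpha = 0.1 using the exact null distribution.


Step 1: Enumerate the 10 unordered pairs (i,j) with i<j and classify each by sign(x_j-x_i) * sign(y_j-y_i).
  (1,2):dx=+3,dy=+2->C; (1,3):dx=-2,dy=-3->C; (1,4):dx=+4,dy=+3->C; (1,5):dx=-1,dy=+5->D
  (2,3):dx=-5,dy=-5->C; (2,4):dx=+1,dy=+1->C; (2,5):dx=-4,dy=+3->D; (3,4):dx=+6,dy=+6->C
  (3,5):dx=+1,dy=+8->C; (4,5):dx=-5,dy=+2->D
Step 2: C = 7, D = 3, total pairs = 10.
Step 3: tau = (C - D)/(n(n-1)/2) = (7 - 3)/10 = 0.400000.
Step 4: Exact two-sided p-value (enumerate n! = 120 permutations of y under H0): p = 0.483333.
Step 5: alpha = 0.1. fail to reject H0.

tau_b = 0.4000 (C=7, D=3), p = 0.483333, fail to reject H0.


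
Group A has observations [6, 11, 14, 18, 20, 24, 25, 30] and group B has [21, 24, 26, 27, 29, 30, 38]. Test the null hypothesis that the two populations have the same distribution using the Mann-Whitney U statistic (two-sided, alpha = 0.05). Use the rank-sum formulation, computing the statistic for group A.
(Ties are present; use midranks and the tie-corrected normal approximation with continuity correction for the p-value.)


Step 1: Combine and sort all 15 observations; assign midranks.
sorted (value, group): (6,X), (11,X), (14,X), (18,X), (20,X), (21,Y), (24,X), (24,Y), (25,X), (26,Y), (27,Y), (29,Y), (30,X), (30,Y), (38,Y)
ranks: 6->1, 11->2, 14->3, 18->4, 20->5, 21->6, 24->7.5, 24->7.5, 25->9, 26->10, 27->11, 29->12, 30->13.5, 30->13.5, 38->15
Step 2: Rank sum for X: R1 = 1 + 2 + 3 + 4 + 5 + 7.5 + 9 + 13.5 = 45.
Step 3: U_X = R1 - n1(n1+1)/2 = 45 - 8*9/2 = 45 - 36 = 9.
       U_Y = n1*n2 - U_X = 56 - 9 = 47.
Step 4: Ties are present, so use the tie-corrected normal approximation (with continuity correction) for the p-value.
Step 5: p-value = 0.031969; compare to alpha = 0.05. reject H0.

U_X = 9, p = 0.031969, reject H0 at alpha = 0.05.


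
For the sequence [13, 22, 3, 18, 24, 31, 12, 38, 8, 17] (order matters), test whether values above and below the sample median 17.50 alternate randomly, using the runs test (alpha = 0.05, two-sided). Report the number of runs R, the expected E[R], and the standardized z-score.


Step 1: Compute median = 17.50; label A = above, B = below.
Labels in order: BABAAABABB  (n_A = 5, n_B = 5)
Step 2: Count runs R = 7.
Step 3: Under H0 (random ordering), E[R] = 2*n_A*n_B/(n_A+n_B) + 1 = 2*5*5/10 + 1 = 6.0000.
        Var[R] = 2*n_A*n_B*(2*n_A*n_B - n_A - n_B) / ((n_A+n_B)^2 * (n_A+n_B-1)) = 2000/900 = 2.2222.
        SD[R] = 1.4907.
Step 4: Continuity-corrected z = (R - 0.5 - E[R]) / SD[R] = (7 - 0.5 - 6.0000) / 1.4907 = 0.3354.
Step 5: Two-sided p-value via normal approximation = 2*(1 - Phi(|z|)) = 0.737316.
Step 6: alpha = 0.05. fail to reject H0.

R = 7, z = 0.3354, p = 0.737316, fail to reject H0.


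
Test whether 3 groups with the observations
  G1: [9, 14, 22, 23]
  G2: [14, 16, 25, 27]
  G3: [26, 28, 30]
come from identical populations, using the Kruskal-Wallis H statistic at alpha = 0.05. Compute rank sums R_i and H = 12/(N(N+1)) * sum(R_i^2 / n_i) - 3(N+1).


Step 1: Combine all N = 11 observations and assign midranks.
sorted (value, group, rank): (9,G1,1), (14,G1,2.5), (14,G2,2.5), (16,G2,4), (22,G1,5), (23,G1,6), (25,G2,7), (26,G3,8), (27,G2,9), (28,G3,10), (30,G3,11)
Step 2: Sum ranks within each group.
R_1 = 14.5 (n_1 = 4)
R_2 = 22.5 (n_2 = 4)
R_3 = 29 (n_3 = 3)
Step 3: H = 12/(N(N+1)) * sum(R_i^2/n_i) - 3(N+1)
     = 12/(11*12) * (14.5^2/4 + 22.5^2/4 + 29^2/3) - 3*12
     = 0.090909 * 459.458 - 36
     = 5.768939.
Step 4: Ties present; correction factor C = 1 - 6/(11^3 - 11) = 0.995455. Corrected H = 5.768939 / 0.995455 = 5.795282.
Step 5: Under H0, H ~ chi^2(2); p-value = 0.055153.
Step 6: alpha = 0.05. fail to reject H0.

H = 5.7953, df = 2, p = 0.055153, fail to reject H0.


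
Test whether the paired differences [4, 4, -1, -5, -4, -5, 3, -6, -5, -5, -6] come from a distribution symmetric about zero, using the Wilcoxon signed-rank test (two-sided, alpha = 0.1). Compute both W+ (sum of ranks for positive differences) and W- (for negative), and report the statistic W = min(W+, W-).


Step 1: Drop any zero differences (none here) and take |d_i|.
|d| = [4, 4, 1, 5, 4, 5, 3, 6, 5, 5, 6]
Step 2: Midrank |d_i| (ties get averaged ranks).
ranks: |4|->4, |4|->4, |1|->1, |5|->7.5, |4|->4, |5|->7.5, |3|->2, |6|->10.5, |5|->7.5, |5|->7.5, |6|->10.5
Step 3: Attach original signs; sum ranks with positive sign and with negative sign.
W+ = 4 + 4 + 2 = 10
W- = 1 + 7.5 + 4 + 7.5 + 10.5 + 7.5 + 7.5 + 10.5 = 56
(Check: W+ + W- = 66 should equal n(n+1)/2 = 66.)
Step 4: Test statistic W = min(W+, W-) = 10.
Step 5: Ties in |d|, so use the tie-corrected normal approximation.
        E[W] = n(n+1)/4 = 11*12/4 = 33.
        Tie groups: |d|=4 (t=3), |d|=5 (t=4), |d|=6 (t=2); sum(t^3 - t) = 90.
        Var[W] = n(n+1)(2n+1)/24 - sum(t^3-t)/48 = 3036/24 - 90/48 = 124.625.
        z = (W - E[W]) / sqrt(Var[W]) = (10 - 33) / 11.1636 = -2.0603.
        Two-sided p = 2*Phi(z) = 0.039372.
Step 6: alpha = 0.1. reject H0.

W+ = 10, W- = 56, W = min = 10, p = 0.039372, reject H0.
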